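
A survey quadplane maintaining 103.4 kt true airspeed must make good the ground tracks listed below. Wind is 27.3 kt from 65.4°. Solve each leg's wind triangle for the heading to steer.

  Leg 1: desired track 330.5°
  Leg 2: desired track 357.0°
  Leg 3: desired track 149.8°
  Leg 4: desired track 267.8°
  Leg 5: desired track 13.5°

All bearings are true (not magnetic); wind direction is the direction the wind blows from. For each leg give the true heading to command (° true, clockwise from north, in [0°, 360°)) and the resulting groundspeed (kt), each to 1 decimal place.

Leg 1: heading=345.8°, groundspeed=102.1 kt
Leg 2: heading=11.2°, groundspeed=90.2 kt
Leg 3: heading=134.6°, groundspeed=97.1 kt
Leg 4: heading=273.6°, groundspeed=128.1 kt
Leg 5: heading=25.5°, groundspeed=84.3 kt

Leg 1: desired track 330.5°; wind correction +15.3° → command heading 345.8°, groundspeed 102.1 kt
Leg 2: desired track 357.0°; wind correction +14.2° → command heading 11.2°, groundspeed 90.2 kt
Leg 3: desired track 149.8°; wind correction -15.2° → command heading 134.6°, groundspeed 97.1 kt
Leg 4: desired track 267.8°; wind correction +5.8° → command heading 273.6°, groundspeed 128.1 kt
Leg 5: desired track 13.5°; wind correction +12.0° → command heading 25.5°, groundspeed 84.3 kt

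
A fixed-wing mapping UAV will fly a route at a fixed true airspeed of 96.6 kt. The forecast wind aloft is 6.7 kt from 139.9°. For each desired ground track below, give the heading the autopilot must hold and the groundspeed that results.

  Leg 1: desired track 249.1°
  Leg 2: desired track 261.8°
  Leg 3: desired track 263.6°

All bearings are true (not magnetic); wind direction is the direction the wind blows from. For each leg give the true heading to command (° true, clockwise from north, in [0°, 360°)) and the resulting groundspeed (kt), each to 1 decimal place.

Leg 1: desired track 249.1°; wind correction -3.8° → command heading 245.3°, groundspeed 98.6 kt
Leg 2: desired track 261.8°; wind correction -3.4° → command heading 258.4°, groundspeed 100.0 kt
Leg 3: desired track 263.6°; wind correction -3.3° → command heading 260.3°, groundspeed 100.2 kt

Leg 1: heading=245.3°, groundspeed=98.6 kt
Leg 2: heading=258.4°, groundspeed=100.0 kt
Leg 3: heading=260.3°, groundspeed=100.2 kt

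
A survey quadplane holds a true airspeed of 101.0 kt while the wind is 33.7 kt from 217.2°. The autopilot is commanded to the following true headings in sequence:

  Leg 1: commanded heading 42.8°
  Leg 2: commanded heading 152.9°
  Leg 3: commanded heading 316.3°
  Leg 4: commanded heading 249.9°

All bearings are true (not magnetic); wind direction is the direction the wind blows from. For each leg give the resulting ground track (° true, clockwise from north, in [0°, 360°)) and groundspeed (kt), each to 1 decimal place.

Leg 1: track=41.4°, groundspeed=134.6 kt
Leg 2: track=133.5°, groundspeed=91.6 kt
Leg 3: track=333.7°, groundspeed=111.4 kt
Leg 4: track=264.0°, groundspeed=74.9 kt

Leg 1: heading 42.8°; drift -1.4° → track 41.4°, groundspeed 134.6 kt
Leg 2: heading 152.9°; drift -19.4° → track 133.5°, groundspeed 91.6 kt
Leg 3: heading 316.3°; drift +17.4° → track 333.7°, groundspeed 111.4 kt
Leg 4: heading 249.9°; drift +14.1° → track 264.0°, groundspeed 74.9 kt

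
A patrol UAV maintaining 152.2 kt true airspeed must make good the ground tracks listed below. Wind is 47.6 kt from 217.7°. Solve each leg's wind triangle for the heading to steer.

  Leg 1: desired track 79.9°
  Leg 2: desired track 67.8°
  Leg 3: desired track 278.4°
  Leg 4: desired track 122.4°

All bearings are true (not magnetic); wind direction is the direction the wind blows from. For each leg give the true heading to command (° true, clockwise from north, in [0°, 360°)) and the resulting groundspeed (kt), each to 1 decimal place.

Leg 1: desired track 79.9°; wind correction +12.1° → command heading 92.0°, groundspeed 184.1 kt
Leg 2: desired track 67.8°; wind correction +9.0° → command heading 76.8°, groundspeed 191.5 kt
Leg 3: desired track 278.4°; wind correction -15.8° → command heading 262.6°, groundspeed 123.1 kt
Leg 4: desired track 122.4°; wind correction +18.1° → command heading 140.5°, groundspeed 149.0 kt

Leg 1: heading=92.0°, groundspeed=184.1 kt
Leg 2: heading=76.8°, groundspeed=191.5 kt
Leg 3: heading=262.6°, groundspeed=123.1 kt
Leg 4: heading=140.5°, groundspeed=149.0 kt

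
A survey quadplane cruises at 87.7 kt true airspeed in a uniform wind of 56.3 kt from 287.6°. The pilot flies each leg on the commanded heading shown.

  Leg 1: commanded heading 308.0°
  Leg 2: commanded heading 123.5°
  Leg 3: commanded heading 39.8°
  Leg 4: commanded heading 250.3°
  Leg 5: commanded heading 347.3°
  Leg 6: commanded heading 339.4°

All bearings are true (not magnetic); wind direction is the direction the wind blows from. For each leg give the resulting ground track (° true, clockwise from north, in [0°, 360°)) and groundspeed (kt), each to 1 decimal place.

Leg 1: heading 308.0°; drift +29.3° → track 337.3°, groundspeed 40.1 kt
Leg 2: heading 123.5°; drift -6.2° → track 117.3°, groundspeed 142.7 kt
Leg 3: heading 39.8°; drift +25.6° → track 65.4°, groundspeed 120.8 kt
Leg 4: heading 250.3°; drift -38.5° → track 211.8°, groundspeed 54.8 kt
Leg 5: heading 347.3°; drift +39.3° → track 26.6°, groundspeed 76.7 kt
Leg 6: heading 339.4°; drift +39.9° → track 19.3°, groundspeed 69.0 kt

Leg 1: track=337.3°, groundspeed=40.1 kt
Leg 2: track=117.3°, groundspeed=142.7 kt
Leg 3: track=65.4°, groundspeed=120.8 kt
Leg 4: track=211.8°, groundspeed=54.8 kt
Leg 5: track=26.6°, groundspeed=76.7 kt
Leg 6: track=19.3°, groundspeed=69.0 kt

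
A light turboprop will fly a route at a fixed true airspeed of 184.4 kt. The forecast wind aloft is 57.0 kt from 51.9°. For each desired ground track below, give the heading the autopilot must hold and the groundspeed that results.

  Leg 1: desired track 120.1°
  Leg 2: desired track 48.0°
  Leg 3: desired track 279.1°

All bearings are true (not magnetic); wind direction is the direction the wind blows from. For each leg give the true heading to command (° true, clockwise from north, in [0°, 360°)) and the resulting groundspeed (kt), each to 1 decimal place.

Leg 1: heading=103.4°, groundspeed=155.5 kt
Leg 2: heading=49.2°, groundspeed=127.5 kt
Leg 3: heading=292.2°, groundspeed=218.3 kt

Leg 1: desired track 120.1°; wind correction -16.7° → command heading 103.4°, groundspeed 155.5 kt
Leg 2: desired track 48.0°; wind correction +1.2° → command heading 49.2°, groundspeed 127.5 kt
Leg 3: desired track 279.1°; wind correction +13.1° → command heading 292.2°, groundspeed 218.3 kt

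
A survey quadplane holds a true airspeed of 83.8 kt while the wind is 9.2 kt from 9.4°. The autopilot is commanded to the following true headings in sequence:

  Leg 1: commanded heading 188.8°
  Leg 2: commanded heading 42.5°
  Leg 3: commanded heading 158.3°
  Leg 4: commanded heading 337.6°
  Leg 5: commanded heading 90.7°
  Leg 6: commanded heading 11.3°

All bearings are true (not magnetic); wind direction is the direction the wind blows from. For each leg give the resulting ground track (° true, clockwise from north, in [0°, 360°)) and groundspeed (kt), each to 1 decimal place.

Leg 1: track=188.9°, groundspeed=93.0 kt
Leg 2: track=46.3°, groundspeed=76.3 kt
Leg 3: track=161.3°, groundspeed=91.8 kt
Leg 4: track=333.9°, groundspeed=76.1 kt
Leg 5: track=97.0°, groundspeed=82.9 kt
Leg 6: track=11.5°, groundspeed=74.6 kt

Leg 1: heading 188.8°; drift +0.1° → track 188.9°, groundspeed 93.0 kt
Leg 2: heading 42.5°; drift +3.8° → track 46.3°, groundspeed 76.3 kt
Leg 3: heading 158.3°; drift +3.0° → track 161.3°, groundspeed 91.8 kt
Leg 4: heading 337.6°; drift -3.7° → track 333.9°, groundspeed 76.1 kt
Leg 5: heading 90.7°; drift +6.3° → track 97.0°, groundspeed 82.9 kt
Leg 6: heading 11.3°; drift +0.2° → track 11.5°, groundspeed 74.6 kt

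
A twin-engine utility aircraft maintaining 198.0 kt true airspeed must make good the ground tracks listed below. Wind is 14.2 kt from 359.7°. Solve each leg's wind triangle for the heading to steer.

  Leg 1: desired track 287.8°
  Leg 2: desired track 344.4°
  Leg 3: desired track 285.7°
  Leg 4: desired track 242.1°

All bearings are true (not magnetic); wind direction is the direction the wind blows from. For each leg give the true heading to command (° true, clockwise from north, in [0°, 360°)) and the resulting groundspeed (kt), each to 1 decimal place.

Leg 1: desired track 287.8°; wind correction +3.9° → command heading 291.7°, groundspeed 193.1 kt
Leg 2: desired track 344.4°; wind correction +1.1° → command heading 345.5°, groundspeed 184.3 kt
Leg 3: desired track 285.7°; wind correction +4.0° → command heading 289.7°, groundspeed 193.6 kt
Leg 4: desired track 242.1°; wind correction +3.6° → command heading 245.7°, groundspeed 204.2 kt

Leg 1: heading=291.7°, groundspeed=193.1 kt
Leg 2: heading=345.5°, groundspeed=184.3 kt
Leg 3: heading=289.7°, groundspeed=193.6 kt
Leg 4: heading=245.7°, groundspeed=204.2 kt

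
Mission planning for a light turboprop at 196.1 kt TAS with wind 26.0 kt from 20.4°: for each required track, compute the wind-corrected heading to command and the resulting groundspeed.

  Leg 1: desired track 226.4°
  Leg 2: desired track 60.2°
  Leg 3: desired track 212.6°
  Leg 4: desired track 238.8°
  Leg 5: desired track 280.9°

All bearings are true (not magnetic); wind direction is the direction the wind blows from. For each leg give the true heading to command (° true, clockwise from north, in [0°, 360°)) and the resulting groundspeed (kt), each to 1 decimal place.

Leg 1: heading=229.7°, groundspeed=219.1 kt
Leg 2: heading=55.3°, groundspeed=175.4 kt
Leg 3: heading=214.2°, groundspeed=221.4 kt
Leg 4: heading=243.5°, groundspeed=215.8 kt
Leg 5: heading=288.4°, groundspeed=198.7 kt

Leg 1: desired track 226.4°; wind correction +3.3° → command heading 229.7°, groundspeed 219.1 kt
Leg 2: desired track 60.2°; wind correction -4.9° → command heading 55.3°, groundspeed 175.4 kt
Leg 3: desired track 212.6°; wind correction +1.6° → command heading 214.2°, groundspeed 221.4 kt
Leg 4: desired track 238.8°; wind correction +4.7° → command heading 243.5°, groundspeed 215.8 kt
Leg 5: desired track 280.9°; wind correction +7.5° → command heading 288.4°, groundspeed 198.7 kt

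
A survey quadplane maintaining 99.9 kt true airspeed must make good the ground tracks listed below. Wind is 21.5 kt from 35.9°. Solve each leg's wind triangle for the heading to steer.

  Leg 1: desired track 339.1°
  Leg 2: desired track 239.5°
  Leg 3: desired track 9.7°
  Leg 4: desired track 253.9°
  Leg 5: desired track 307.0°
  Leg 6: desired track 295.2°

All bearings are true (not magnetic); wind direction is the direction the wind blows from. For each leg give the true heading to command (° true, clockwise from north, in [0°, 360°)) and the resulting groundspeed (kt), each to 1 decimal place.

Leg 1: desired track 339.1°; wind correction +10.4° → command heading 349.5°, groundspeed 86.5 kt
Leg 2: desired track 239.5°; wind correction +4.9° → command heading 244.4°, groundspeed 119.2 kt
Leg 3: desired track 9.7°; wind correction +5.5° → command heading 15.2°, groundspeed 80.2 kt
Leg 4: desired track 253.9°; wind correction +7.6° → command heading 261.5°, groundspeed 116.0 kt
Leg 5: desired track 307.0°; wind correction +12.4° → command heading 319.4°, groundspeed 97.1 kt
Leg 6: desired track 295.2°; wind correction +12.2° → command heading 307.4°, groundspeed 101.6 kt

Leg 1: heading=349.5°, groundspeed=86.5 kt
Leg 2: heading=244.4°, groundspeed=119.2 kt
Leg 3: heading=15.2°, groundspeed=80.2 kt
Leg 4: heading=261.5°, groundspeed=116.0 kt
Leg 5: heading=319.4°, groundspeed=97.1 kt
Leg 6: heading=307.4°, groundspeed=101.6 kt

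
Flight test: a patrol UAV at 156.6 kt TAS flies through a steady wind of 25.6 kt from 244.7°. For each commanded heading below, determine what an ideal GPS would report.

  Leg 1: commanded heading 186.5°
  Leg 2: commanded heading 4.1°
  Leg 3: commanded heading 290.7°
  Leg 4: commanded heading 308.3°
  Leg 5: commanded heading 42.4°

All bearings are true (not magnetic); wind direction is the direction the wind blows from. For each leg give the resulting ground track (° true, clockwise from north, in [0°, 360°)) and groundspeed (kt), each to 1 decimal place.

Leg 1: heading 186.5°; drift -8.6° → track 177.9°, groundspeed 144.8 kt
Leg 2: heading 4.1°; drift +7.5° → track 11.6°, groundspeed 170.6 kt
Leg 3: heading 290.7°; drift +7.6° → track 298.3°, groundspeed 140.0 kt
Leg 4: heading 308.3°; drift +9.0° → track 317.3°, groundspeed 147.0 kt
Leg 5: heading 42.4°; drift +3.1° → track 45.5°, groundspeed 180.5 kt

Leg 1: track=177.9°, groundspeed=144.8 kt
Leg 2: track=11.6°, groundspeed=170.6 kt
Leg 3: track=298.3°, groundspeed=140.0 kt
Leg 4: track=317.3°, groundspeed=147.0 kt
Leg 5: track=45.5°, groundspeed=180.5 kt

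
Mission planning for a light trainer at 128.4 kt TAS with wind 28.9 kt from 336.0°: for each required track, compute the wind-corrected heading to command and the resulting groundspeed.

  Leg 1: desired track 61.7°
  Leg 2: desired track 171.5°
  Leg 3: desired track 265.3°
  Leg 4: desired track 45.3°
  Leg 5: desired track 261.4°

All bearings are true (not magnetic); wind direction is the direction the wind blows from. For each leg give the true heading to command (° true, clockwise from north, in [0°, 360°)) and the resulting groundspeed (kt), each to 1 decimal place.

Leg 1: heading=48.7°, groundspeed=123.0 kt
Leg 2: heading=174.9°, groundspeed=156.0 kt
Leg 3: heading=277.6°, groundspeed=115.9 kt
Leg 4: heading=33.1°, groundspeed=115.3 kt
Leg 5: heading=273.9°, groundspeed=117.7 kt

Leg 1: desired track 61.7°; wind correction -13.0° → command heading 48.7°, groundspeed 123.0 kt
Leg 2: desired track 171.5°; wind correction +3.4° → command heading 174.9°, groundspeed 156.0 kt
Leg 3: desired track 265.3°; wind correction +12.3° → command heading 277.6°, groundspeed 115.9 kt
Leg 4: desired track 45.3°; wind correction -12.2° → command heading 33.1°, groundspeed 115.3 kt
Leg 5: desired track 261.4°; wind correction +12.5° → command heading 273.9°, groundspeed 117.7 kt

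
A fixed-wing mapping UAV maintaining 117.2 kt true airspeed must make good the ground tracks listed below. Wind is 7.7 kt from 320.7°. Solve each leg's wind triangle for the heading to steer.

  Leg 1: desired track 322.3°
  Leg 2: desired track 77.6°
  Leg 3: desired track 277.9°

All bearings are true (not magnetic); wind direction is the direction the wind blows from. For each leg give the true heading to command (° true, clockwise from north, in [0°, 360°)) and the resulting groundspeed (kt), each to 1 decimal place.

Leg 1: desired track 322.3°; wind correction -0.1° → command heading 322.2°, groundspeed 109.5 kt
Leg 2: desired track 77.6°; wind correction -3.4° → command heading 74.2°, groundspeed 120.5 kt
Leg 3: desired track 277.9°; wind correction +2.6° → command heading 280.5°, groundspeed 111.4 kt

Leg 1: heading=322.2°, groundspeed=109.5 kt
Leg 2: heading=74.2°, groundspeed=120.5 kt
Leg 3: heading=280.5°, groundspeed=111.4 kt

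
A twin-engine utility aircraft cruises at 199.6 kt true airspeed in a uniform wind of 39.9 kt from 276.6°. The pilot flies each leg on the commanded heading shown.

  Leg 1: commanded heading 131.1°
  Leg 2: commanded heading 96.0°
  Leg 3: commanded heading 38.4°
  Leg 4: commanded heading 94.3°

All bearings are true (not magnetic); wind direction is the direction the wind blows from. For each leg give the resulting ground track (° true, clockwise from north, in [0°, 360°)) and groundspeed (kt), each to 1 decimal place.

Leg 1: track=125.5°, groundspeed=233.6 kt
Leg 2: track=96.1°, groundspeed=239.5 kt
Leg 3: track=47.1°, groundspeed=223.2 kt
Leg 4: track=94.7°, groundspeed=239.5 kt

Leg 1: heading 131.1°; drift -5.6° → track 125.5°, groundspeed 233.6 kt
Leg 2: heading 96.0°; drift +0.1° → track 96.1°, groundspeed 239.5 kt
Leg 3: heading 38.4°; drift +8.7° → track 47.1°, groundspeed 223.2 kt
Leg 4: heading 94.3°; drift +0.4° → track 94.7°, groundspeed 239.5 kt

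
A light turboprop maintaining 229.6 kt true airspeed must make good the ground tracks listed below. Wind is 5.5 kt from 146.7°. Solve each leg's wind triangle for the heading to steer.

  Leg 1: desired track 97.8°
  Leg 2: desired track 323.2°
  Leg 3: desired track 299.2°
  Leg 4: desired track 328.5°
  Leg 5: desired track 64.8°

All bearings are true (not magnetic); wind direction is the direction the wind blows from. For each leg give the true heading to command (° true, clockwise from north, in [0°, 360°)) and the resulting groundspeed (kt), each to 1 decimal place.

Leg 1: desired track 97.8°; wind correction +1.0° → command heading 98.8°, groundspeed 225.9 kt
Leg 2: desired track 323.2°; wind correction -0.1° → command heading 323.1°, groundspeed 235.1 kt
Leg 3: desired track 299.2°; wind correction -0.6° → command heading 298.6°, groundspeed 234.5 kt
Leg 4: desired track 328.5°; wind correction +0.0° → command heading 328.5°, groundspeed 235.1 kt
Leg 5: desired track 64.8°; wind correction +1.4° → command heading 66.2°, groundspeed 228.8 kt

Leg 1: heading=98.8°, groundspeed=225.9 kt
Leg 2: heading=323.1°, groundspeed=235.1 kt
Leg 3: heading=298.6°, groundspeed=234.5 kt
Leg 4: heading=328.5°, groundspeed=235.1 kt
Leg 5: heading=66.2°, groundspeed=228.8 kt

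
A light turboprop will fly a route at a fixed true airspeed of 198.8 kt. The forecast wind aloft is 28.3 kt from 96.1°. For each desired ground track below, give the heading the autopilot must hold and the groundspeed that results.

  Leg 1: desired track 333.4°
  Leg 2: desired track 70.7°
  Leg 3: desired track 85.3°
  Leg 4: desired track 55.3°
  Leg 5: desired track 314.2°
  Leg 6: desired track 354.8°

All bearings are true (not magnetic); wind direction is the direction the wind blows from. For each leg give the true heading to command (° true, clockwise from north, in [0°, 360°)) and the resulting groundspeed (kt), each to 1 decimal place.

Leg 1: heading=340.3°, groundspeed=212.7 kt
Leg 2: heading=74.2°, groundspeed=172.9 kt
Leg 3: heading=86.8°, groundspeed=170.9 kt
Leg 4: heading=60.6°, groundspeed=176.5 kt
Leg 5: heading=319.2°, groundspeed=220.3 kt
Leg 6: heading=2.8°, groundspeed=202.4 kt

Leg 1: desired track 333.4°; wind correction +6.9° → command heading 340.3°, groundspeed 212.7 kt
Leg 2: desired track 70.7°; wind correction +3.5° → command heading 74.2°, groundspeed 172.9 kt
Leg 3: desired track 85.3°; wind correction +1.5° → command heading 86.8°, groundspeed 170.9 kt
Leg 4: desired track 55.3°; wind correction +5.3° → command heading 60.6°, groundspeed 176.5 kt
Leg 5: desired track 314.2°; wind correction +5.0° → command heading 319.2°, groundspeed 220.3 kt
Leg 6: desired track 354.8°; wind correction +8.0° → command heading 2.8°, groundspeed 202.4 kt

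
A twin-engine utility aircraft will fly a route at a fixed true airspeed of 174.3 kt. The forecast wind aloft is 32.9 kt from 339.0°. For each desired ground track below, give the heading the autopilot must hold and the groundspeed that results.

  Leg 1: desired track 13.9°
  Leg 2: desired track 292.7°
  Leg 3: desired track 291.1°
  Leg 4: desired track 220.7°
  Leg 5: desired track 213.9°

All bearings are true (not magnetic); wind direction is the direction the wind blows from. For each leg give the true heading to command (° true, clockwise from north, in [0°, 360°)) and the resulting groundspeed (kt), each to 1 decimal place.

Leg 1: desired track 13.9°; wind correction -6.2° → command heading 7.7°, groundspeed 146.3 kt
Leg 2: desired track 292.7°; wind correction +7.8° → command heading 300.5°, groundspeed 149.9 kt
Leg 3: desired track 291.1°; wind correction +8.1° → command heading 299.2°, groundspeed 150.5 kt
Leg 4: desired track 220.7°; wind correction +9.6° → command heading 230.3°, groundspeed 187.5 kt
Leg 5: desired track 213.9°; wind correction +8.9° → command heading 222.8°, groundspeed 191.1 kt

Leg 1: heading=7.7°, groundspeed=146.3 kt
Leg 2: heading=300.5°, groundspeed=149.9 kt
Leg 3: heading=299.2°, groundspeed=150.5 kt
Leg 4: heading=230.3°, groundspeed=187.5 kt
Leg 5: heading=222.8°, groundspeed=191.1 kt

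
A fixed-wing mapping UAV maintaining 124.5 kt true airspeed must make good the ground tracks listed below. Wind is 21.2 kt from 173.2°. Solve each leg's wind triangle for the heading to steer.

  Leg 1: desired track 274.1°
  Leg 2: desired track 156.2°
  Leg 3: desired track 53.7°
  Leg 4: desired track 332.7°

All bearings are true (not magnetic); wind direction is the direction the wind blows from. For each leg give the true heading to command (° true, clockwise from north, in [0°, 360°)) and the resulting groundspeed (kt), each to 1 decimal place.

Leg 1: desired track 274.1°; wind correction -9.6° → command heading 264.5°, groundspeed 126.8 kt
Leg 2: desired track 156.2°; wind correction +2.9° → command heading 159.1°, groundspeed 104.1 kt
Leg 3: desired track 53.7°; wind correction +8.5° → command heading 62.2°, groundspeed 133.6 kt
Leg 4: desired track 332.7°; wind correction -3.4° → command heading 329.3°, groundspeed 144.1 kt

Leg 1: heading=264.5°, groundspeed=126.8 kt
Leg 2: heading=159.1°, groundspeed=104.1 kt
Leg 3: heading=62.2°, groundspeed=133.6 kt
Leg 4: heading=329.3°, groundspeed=144.1 kt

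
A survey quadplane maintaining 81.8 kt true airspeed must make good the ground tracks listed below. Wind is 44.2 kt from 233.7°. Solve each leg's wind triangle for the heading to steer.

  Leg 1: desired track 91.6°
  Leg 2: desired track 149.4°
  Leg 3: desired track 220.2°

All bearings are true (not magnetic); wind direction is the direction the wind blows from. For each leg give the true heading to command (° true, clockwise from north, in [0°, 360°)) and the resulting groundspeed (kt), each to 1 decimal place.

Leg 1: heading=111.0°, groundspeed=112.0 kt
Leg 2: heading=181.9°, groundspeed=64.6 kt
Leg 3: heading=227.4°, groundspeed=38.2 kt

Leg 1: desired track 91.6°; wind correction +19.4° → command heading 111.0°, groundspeed 112.0 kt
Leg 2: desired track 149.4°; wind correction +32.5° → command heading 181.9°, groundspeed 64.6 kt
Leg 3: desired track 220.2°; wind correction +7.2° → command heading 227.4°, groundspeed 38.2 kt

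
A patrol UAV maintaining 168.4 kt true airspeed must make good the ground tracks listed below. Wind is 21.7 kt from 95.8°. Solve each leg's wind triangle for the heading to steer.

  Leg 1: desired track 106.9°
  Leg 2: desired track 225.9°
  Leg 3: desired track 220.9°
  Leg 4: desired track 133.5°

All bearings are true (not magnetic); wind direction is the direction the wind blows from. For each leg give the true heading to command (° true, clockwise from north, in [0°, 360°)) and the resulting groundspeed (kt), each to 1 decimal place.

Leg 1: heading=105.5°, groundspeed=147.1 kt
Leg 2: heading=220.2°, groundspeed=181.6 kt
Leg 3: heading=214.8°, groundspeed=179.9 kt
Leg 4: heading=129.0°, groundspeed=150.7 kt

Leg 1: desired track 106.9°; wind correction -1.4° → command heading 105.5°, groundspeed 147.1 kt
Leg 2: desired track 225.9°; wind correction -5.7° → command heading 220.2°, groundspeed 181.6 kt
Leg 3: desired track 220.9°; wind correction -6.1° → command heading 214.8°, groundspeed 179.9 kt
Leg 4: desired track 133.5°; wind correction -4.5° → command heading 129.0°, groundspeed 150.7 kt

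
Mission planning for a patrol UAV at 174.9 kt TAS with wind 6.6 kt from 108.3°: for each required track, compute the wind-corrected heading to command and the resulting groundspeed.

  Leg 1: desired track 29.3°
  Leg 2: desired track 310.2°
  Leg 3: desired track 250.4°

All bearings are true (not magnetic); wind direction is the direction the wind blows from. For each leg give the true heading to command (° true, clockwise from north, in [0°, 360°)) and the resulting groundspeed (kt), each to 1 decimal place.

Leg 1: desired track 29.3°; wind correction +2.1° → command heading 31.4°, groundspeed 173.5 kt
Leg 2: desired track 310.2°; wind correction +0.8° → command heading 311.0°, groundspeed 181.0 kt
Leg 3: desired track 250.4°; wind correction -1.3° → command heading 249.1°, groundspeed 180.1 kt

Leg 1: heading=31.4°, groundspeed=173.5 kt
Leg 2: heading=311.0°, groundspeed=181.0 kt
Leg 3: heading=249.1°, groundspeed=180.1 kt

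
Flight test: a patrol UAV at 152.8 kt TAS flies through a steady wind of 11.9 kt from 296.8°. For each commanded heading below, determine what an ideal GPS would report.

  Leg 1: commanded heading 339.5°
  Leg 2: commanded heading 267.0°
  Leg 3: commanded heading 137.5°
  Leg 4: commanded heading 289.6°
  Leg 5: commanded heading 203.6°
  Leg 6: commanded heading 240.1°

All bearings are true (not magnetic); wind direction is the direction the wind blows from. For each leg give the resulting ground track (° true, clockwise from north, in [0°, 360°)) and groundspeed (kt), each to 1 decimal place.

Leg 1: heading 339.5°; drift +3.2° → track 342.7°, groundspeed 144.3 kt
Leg 2: heading 267.0°; drift -2.4° → track 264.6°, groundspeed 142.6 kt
Leg 3: heading 137.5°; drift -1.5° → track 136.0°, groundspeed 164.0 kt
Leg 4: heading 289.6°; drift -0.6° → track 289.0°, groundspeed 141.0 kt
Leg 5: heading 203.6°; drift -4.4° → track 199.2°, groundspeed 153.9 kt
Leg 6: heading 240.1°; drift -3.9° → track 236.2°, groundspeed 146.6 kt

Leg 1: track=342.7°, groundspeed=144.3 kt
Leg 2: track=264.6°, groundspeed=142.6 kt
Leg 3: track=136.0°, groundspeed=164.0 kt
Leg 4: track=289.0°, groundspeed=141.0 kt
Leg 5: track=199.2°, groundspeed=153.9 kt
Leg 6: track=236.2°, groundspeed=146.6 kt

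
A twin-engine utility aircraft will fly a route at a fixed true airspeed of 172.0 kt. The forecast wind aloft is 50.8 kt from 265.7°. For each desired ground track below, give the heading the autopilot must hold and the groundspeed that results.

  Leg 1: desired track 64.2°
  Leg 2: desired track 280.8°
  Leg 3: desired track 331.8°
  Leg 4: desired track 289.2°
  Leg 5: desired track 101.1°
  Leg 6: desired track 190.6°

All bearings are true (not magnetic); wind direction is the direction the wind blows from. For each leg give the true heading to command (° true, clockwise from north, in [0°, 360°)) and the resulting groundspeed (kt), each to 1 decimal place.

Leg 1: heading=58.0°, groundspeed=218.3 kt
Leg 2: heading=276.4°, groundspeed=122.4 kt
Leg 3: heading=316.1°, groundspeed=145.0 kt
Leg 4: heading=282.4°, groundspeed=124.2 kt
Leg 5: heading=105.6°, groundspeed=220.4 kt
Leg 6: heading=207.2°, groundspeed=151.8 kt

Leg 1: desired track 64.2°; wind correction -6.2° → command heading 58.0°, groundspeed 218.3 kt
Leg 2: desired track 280.8°; wind correction -4.4° → command heading 276.4°, groundspeed 122.4 kt
Leg 3: desired track 331.8°; wind correction -15.7° → command heading 316.1°, groundspeed 145.0 kt
Leg 4: desired track 289.2°; wind correction -6.8° → command heading 282.4°, groundspeed 124.2 kt
Leg 5: desired track 101.1°; wind correction +4.5° → command heading 105.6°, groundspeed 220.4 kt
Leg 6: desired track 190.6°; wind correction +16.6° → command heading 207.2°, groundspeed 151.8 kt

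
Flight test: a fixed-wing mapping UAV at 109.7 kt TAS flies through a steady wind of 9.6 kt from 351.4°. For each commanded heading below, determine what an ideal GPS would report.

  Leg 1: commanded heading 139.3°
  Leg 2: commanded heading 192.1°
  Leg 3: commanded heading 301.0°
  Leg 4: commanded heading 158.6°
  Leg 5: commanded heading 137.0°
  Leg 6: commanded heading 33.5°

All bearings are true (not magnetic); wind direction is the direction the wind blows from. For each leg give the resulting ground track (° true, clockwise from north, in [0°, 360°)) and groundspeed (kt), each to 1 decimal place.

Leg 1: heading 139.3°; drift +2.5° → track 141.8°, groundspeed 117.9 kt
Leg 2: heading 192.1°; drift -1.6° → track 190.5°, groundspeed 118.7 kt
Leg 3: heading 301.0°; drift -4.1° → track 296.9°, groundspeed 103.8 kt
Leg 4: heading 158.6°; drift +1.0° → track 159.6°, groundspeed 119.1 kt
Leg 5: heading 137.0°; drift +2.6° → track 139.6°, groundspeed 117.7 kt
Leg 6: heading 33.5°; drift +3.6° → track 37.1°, groundspeed 102.8 kt

Leg 1: track=141.8°, groundspeed=117.9 kt
Leg 2: track=190.5°, groundspeed=118.7 kt
Leg 3: track=296.9°, groundspeed=103.8 kt
Leg 4: track=159.6°, groundspeed=119.1 kt
Leg 5: track=139.6°, groundspeed=117.7 kt
Leg 6: track=37.1°, groundspeed=102.8 kt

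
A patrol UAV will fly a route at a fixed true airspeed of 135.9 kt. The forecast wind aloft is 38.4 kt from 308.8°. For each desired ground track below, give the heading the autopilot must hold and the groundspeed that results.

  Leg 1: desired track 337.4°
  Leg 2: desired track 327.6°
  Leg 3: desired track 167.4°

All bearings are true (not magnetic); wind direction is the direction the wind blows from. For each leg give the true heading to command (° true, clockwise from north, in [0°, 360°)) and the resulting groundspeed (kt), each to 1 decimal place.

Leg 1: heading=329.6°, groundspeed=100.9 kt
Leg 2: heading=322.4°, groundspeed=99.0 kt
Leg 3: heading=177.6°, groundspeed=163.8 kt

Leg 1: desired track 337.4°; wind correction -7.8° → command heading 329.6°, groundspeed 100.9 kt
Leg 2: desired track 327.6°; wind correction -5.2° → command heading 322.4°, groundspeed 99.0 kt
Leg 3: desired track 167.4°; wind correction +10.2° → command heading 177.6°, groundspeed 163.8 kt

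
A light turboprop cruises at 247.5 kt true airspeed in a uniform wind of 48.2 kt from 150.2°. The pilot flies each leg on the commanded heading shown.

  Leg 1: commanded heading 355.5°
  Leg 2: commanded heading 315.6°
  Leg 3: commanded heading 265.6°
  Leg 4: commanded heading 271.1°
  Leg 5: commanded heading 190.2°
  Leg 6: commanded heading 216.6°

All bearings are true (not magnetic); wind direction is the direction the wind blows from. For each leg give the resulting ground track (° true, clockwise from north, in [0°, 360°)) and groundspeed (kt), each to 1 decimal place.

Leg 1: heading 355.5°; drift -4.0° → track 351.5°, groundspeed 291.8 kt
Leg 2: heading 315.6°; drift +2.4° → track 318.0°, groundspeed 294.4 kt
Leg 3: heading 265.6°; drift +9.2° → track 274.8°, groundspeed 271.7 kt
Leg 4: heading 271.1°; drift +8.6° → track 279.7°, groundspeed 275.4 kt
Leg 5: heading 190.2°; drift +8.4° → track 198.6°, groundspeed 212.8 kt
Leg 6: heading 216.6°; drift +11.0° → track 227.6°, groundspeed 232.4 kt

Leg 1: track=351.5°, groundspeed=291.8 kt
Leg 2: track=318.0°, groundspeed=294.4 kt
Leg 3: track=274.8°, groundspeed=271.7 kt
Leg 4: track=279.7°, groundspeed=275.4 kt
Leg 5: track=198.6°, groundspeed=212.8 kt
Leg 6: track=227.6°, groundspeed=232.4 kt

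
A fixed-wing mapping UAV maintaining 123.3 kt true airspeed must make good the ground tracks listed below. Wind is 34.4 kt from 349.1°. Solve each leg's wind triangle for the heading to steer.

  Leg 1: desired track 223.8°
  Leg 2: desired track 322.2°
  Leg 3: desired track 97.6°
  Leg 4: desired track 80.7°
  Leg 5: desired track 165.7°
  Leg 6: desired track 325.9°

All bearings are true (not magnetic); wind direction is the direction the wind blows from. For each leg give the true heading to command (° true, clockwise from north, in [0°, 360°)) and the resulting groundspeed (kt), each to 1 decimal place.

Leg 1: heading=237.0°, groundspeed=139.9 kt
Leg 2: heading=329.5°, groundspeed=91.6 kt
Leg 3: heading=82.3°, groundspeed=129.8 kt
Leg 4: heading=64.5°, groundspeed=119.4 kt
Leg 5: heading=164.8°, groundspeed=157.6 kt
Leg 6: heading=332.2°, groundspeed=90.9 kt

Leg 1: desired track 223.8°; wind correction +13.2° → command heading 237.0°, groundspeed 139.9 kt
Leg 2: desired track 322.2°; wind correction +7.3° → command heading 329.5°, groundspeed 91.6 kt
Leg 3: desired track 97.6°; wind correction -15.3° → command heading 82.3°, groundspeed 129.8 kt
Leg 4: desired track 80.7°; wind correction -16.2° → command heading 64.5°, groundspeed 119.4 kt
Leg 5: desired track 165.7°; wind correction -0.9° → command heading 164.8°, groundspeed 157.6 kt
Leg 6: desired track 325.9°; wind correction +6.3° → command heading 332.2°, groundspeed 90.9 kt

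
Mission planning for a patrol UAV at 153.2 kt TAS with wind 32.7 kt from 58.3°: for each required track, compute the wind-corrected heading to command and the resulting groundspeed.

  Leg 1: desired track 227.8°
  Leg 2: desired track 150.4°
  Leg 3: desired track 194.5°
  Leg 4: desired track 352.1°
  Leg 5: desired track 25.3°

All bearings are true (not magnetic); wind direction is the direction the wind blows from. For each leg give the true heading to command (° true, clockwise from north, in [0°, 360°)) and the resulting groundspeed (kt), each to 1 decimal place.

Leg 1: desired track 227.8°; wind correction -2.2° → command heading 225.6°, groundspeed 185.2 kt
Leg 2: desired track 150.4°; wind correction -12.3° → command heading 138.1°, groundspeed 150.9 kt
Leg 3: desired track 194.5°; wind correction -8.5° → command heading 186.0°, groundspeed 175.1 kt
Leg 4: desired track 352.1°; wind correction +11.3° → command heading 3.4°, groundspeed 137.1 kt
Leg 5: desired track 25.3°; wind correction +6.7° → command heading 32.0°, groundspeed 124.7 kt

Leg 1: heading=225.6°, groundspeed=185.2 kt
Leg 2: heading=138.1°, groundspeed=150.9 kt
Leg 3: heading=186.0°, groundspeed=175.1 kt
Leg 4: heading=3.4°, groundspeed=137.1 kt
Leg 5: heading=32.0°, groundspeed=124.7 kt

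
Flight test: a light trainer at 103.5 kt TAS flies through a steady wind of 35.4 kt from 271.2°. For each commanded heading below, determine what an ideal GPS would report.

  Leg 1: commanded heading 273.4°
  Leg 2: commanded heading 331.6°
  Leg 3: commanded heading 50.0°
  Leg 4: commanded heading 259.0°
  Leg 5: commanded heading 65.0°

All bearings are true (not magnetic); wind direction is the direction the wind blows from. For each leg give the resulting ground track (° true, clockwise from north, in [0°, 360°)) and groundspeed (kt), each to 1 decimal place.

Leg 1: heading 273.4°; drift +1.1° → track 274.5°, groundspeed 68.1 kt
Leg 2: heading 331.6°; drift +19.7° → track 351.3°, groundspeed 91.4 kt
Leg 3: heading 50.0°; drift +10.2° → track 60.2°, groundspeed 132.2 kt
Leg 4: heading 259.0°; drift -6.2° → track 252.8°, groundspeed 69.3 kt
Leg 5: heading 65.0°; drift +6.6° → track 71.6°, groundspeed 136.2 kt

Leg 1: track=274.5°, groundspeed=68.1 kt
Leg 2: track=351.3°, groundspeed=91.4 kt
Leg 3: track=60.2°, groundspeed=132.2 kt
Leg 4: track=252.8°, groundspeed=69.3 kt
Leg 5: track=71.6°, groundspeed=136.2 kt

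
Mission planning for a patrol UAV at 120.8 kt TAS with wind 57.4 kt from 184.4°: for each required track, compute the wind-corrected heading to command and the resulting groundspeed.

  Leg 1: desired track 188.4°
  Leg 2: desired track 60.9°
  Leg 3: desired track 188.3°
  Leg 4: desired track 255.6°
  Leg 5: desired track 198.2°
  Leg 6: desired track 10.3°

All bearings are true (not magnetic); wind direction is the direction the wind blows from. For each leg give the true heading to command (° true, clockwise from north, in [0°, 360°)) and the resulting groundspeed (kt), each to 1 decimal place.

Leg 1: desired track 188.4°; wind correction -1.9° → command heading 186.5°, groundspeed 63.5 kt
Leg 2: desired track 60.9°; wind correction +23.3° → command heading 84.2°, groundspeed 142.6 kt
Leg 3: desired track 188.3°; wind correction -1.9° → command heading 186.4°, groundspeed 63.5 kt
Leg 4: desired track 255.6°; wind correction -26.7° → command heading 228.9°, groundspeed 89.4 kt
Leg 5: desired track 198.2°; wind correction -6.5° → command heading 191.7°, groundspeed 64.3 kt
Leg 6: desired track 10.3°; wind correction +2.8° → command heading 13.1°, groundspeed 177.8 kt

Leg 1: heading=186.5°, groundspeed=63.5 kt
Leg 2: heading=84.2°, groundspeed=142.6 kt
Leg 3: heading=186.4°, groundspeed=63.5 kt
Leg 4: heading=228.9°, groundspeed=89.4 kt
Leg 5: heading=191.7°, groundspeed=64.3 kt
Leg 6: heading=13.1°, groundspeed=177.8 kt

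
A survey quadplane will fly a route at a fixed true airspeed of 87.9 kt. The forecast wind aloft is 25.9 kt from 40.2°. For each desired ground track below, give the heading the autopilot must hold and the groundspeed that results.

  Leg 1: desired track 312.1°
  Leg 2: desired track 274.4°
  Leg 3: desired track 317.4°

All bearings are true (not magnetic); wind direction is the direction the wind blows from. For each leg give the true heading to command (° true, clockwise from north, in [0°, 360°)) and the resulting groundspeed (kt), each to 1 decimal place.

Leg 1: desired track 312.1°; wind correction +17.1° → command heading 329.2°, groundspeed 83.1 kt
Leg 2: desired track 274.4°; wind correction +13.8° → command heading 288.2°, groundspeed 100.5 kt
Leg 3: desired track 317.4°; wind correction +17.0° → command heading 334.4°, groundspeed 80.8 kt

Leg 1: heading=329.2°, groundspeed=83.1 kt
Leg 2: heading=288.2°, groundspeed=100.5 kt
Leg 3: heading=334.4°, groundspeed=80.8 kt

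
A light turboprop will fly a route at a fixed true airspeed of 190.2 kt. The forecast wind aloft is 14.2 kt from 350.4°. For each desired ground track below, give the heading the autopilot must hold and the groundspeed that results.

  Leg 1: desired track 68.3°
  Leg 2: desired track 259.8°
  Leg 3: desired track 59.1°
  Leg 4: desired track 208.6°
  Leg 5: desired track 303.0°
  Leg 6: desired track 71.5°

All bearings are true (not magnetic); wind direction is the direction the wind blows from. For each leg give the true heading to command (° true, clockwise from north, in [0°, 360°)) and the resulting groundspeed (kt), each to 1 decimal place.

Leg 1: heading=64.1°, groundspeed=186.7 kt
Leg 2: heading=264.1°, groundspeed=189.8 kt
Leg 3: heading=55.1°, groundspeed=184.6 kt
Leg 4: heading=211.2°, groundspeed=201.2 kt
Leg 5: heading=306.2°, groundspeed=180.3 kt
Leg 6: heading=67.3°, groundspeed=187.5 kt

Leg 1: desired track 68.3°; wind correction -4.2° → command heading 64.1°, groundspeed 186.7 kt
Leg 2: desired track 259.8°; wind correction +4.3° → command heading 264.1°, groundspeed 189.8 kt
Leg 3: desired track 59.1°; wind correction -4.0° → command heading 55.1°, groundspeed 184.6 kt
Leg 4: desired track 208.6°; wind correction +2.6° → command heading 211.2°, groundspeed 201.2 kt
Leg 5: desired track 303.0°; wind correction +3.2° → command heading 306.2°, groundspeed 180.3 kt
Leg 6: desired track 71.5°; wind correction -4.2° → command heading 67.3°, groundspeed 187.5 kt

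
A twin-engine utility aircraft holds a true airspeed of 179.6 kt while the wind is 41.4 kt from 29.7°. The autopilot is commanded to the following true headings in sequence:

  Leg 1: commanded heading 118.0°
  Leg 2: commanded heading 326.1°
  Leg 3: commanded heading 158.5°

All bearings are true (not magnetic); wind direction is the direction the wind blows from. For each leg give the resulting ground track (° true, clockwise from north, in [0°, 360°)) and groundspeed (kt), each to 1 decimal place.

Leg 1: track=131.1°, groundspeed=183.1 kt
Leg 2: track=313.1°, groundspeed=165.4 kt
Leg 3: track=167.4°, groundspeed=208.1 kt

Leg 1: heading 118.0°; drift +13.1° → track 131.1°, groundspeed 183.1 kt
Leg 2: heading 326.1°; drift -13.0° → track 313.1°, groundspeed 165.4 kt
Leg 3: heading 158.5°; drift +8.9° → track 167.4°, groundspeed 208.1 kt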